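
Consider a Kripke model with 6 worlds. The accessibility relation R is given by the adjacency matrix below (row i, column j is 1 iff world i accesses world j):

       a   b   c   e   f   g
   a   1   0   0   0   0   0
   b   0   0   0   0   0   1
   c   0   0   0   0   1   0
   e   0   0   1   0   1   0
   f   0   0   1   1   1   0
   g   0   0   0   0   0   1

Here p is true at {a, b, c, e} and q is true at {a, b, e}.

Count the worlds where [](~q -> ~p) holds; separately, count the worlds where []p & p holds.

4 and 1

For [](~q -> ~p):
a: successors {a}; ~q -> ~p there: a:T. ✓
b: successors {g}; ~q -> ~p there: g:T. ✓
c: successors {f}; ~q -> ~p there: f:T. ✓
e: successors {c, f}; ~q -> ~p there: c:F, f:T. ✗
f: successors {c, e, f}; ~q -> ~p there: c:F, e:T, f:T. ✗
g: successors {g}; ~q -> ~p there: g:T. ✓
— 4 worlds.
For []p & p:
a: []p is T, p is T. ✓
b: []p is F, p is T. ✗
c: []p is F, p is T. ✗
e: []p is F, p is T. ✗
f: []p is F, p is F. ✗
g: []p is F, p is F. ✗
— 1 world.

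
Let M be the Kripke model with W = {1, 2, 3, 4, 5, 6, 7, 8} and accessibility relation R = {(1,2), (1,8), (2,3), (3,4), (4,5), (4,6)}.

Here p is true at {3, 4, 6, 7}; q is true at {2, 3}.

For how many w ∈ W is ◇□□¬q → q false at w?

1: ◇□□¬q is T, q is F. ✗
2: ◇□□¬q is T, q is T. ✓
3: ◇□□¬q is T, q is T. ✓
4: ◇□□¬q is T, q is F. ✗
5: ◇□□¬q is F, q is F. ✓
6: ◇□□¬q is F, q is F. ✓
7: ◇□□¬q is F, q is F. ✓
8: ◇□□¬q is F, q is F. ✓
Satisfying worlds: {2, 3, 5, 6, 7, 8}.
So ◇□□¬q → q fails at the other 2 worlds.

2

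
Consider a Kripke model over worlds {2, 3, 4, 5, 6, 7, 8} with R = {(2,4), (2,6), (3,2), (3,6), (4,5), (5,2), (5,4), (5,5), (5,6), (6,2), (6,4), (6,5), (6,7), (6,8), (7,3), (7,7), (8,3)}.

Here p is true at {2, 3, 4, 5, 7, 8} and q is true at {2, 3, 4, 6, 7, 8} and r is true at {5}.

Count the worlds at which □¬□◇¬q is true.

2: successors {4, 6}; ¬□◇¬q there: 4:F, 6:T. ✗
3: successors {2, 6}; ¬□◇¬q there: 2:F, 6:T. ✗
4: successors {5}; ¬□◇¬q there: 5:T. ✓
5: successors {2, 4, 5, 6}; ¬□◇¬q there: 2:F, 4:F, 5:T, 6:T. ✗
6: successors {2, 4, 5, 7, 8}; ¬□◇¬q there: 2:F, 4:F, 5:T, 7:T, 8:T. ✗
7: successors {3, 7}; ¬□◇¬q there: 3:T, 7:T. ✓
8: successors {3}; ¬□◇¬q there: 3:T. ✓
Satisfying worlds: {4, 7, 8}.

3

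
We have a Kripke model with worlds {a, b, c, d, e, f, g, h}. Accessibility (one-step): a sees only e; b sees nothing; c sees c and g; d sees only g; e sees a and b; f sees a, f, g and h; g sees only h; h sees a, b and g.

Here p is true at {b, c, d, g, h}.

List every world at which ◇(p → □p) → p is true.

a: ◇(p → □p) is T, p is F. ✗
b: ◇(p → □p) is F, p is T. ✓
c: ◇(p → □p) is T, p is T. ✓
d: ◇(p → □p) is T, p is T. ✓
e: ◇(p → □p) is T, p is F. ✗
f: ◇(p → □p) is T, p is F. ✗
g: ◇(p → □p) is F, p is T. ✓
h: ◇(p → □p) is T, p is T. ✓

{b, c, d, g, h}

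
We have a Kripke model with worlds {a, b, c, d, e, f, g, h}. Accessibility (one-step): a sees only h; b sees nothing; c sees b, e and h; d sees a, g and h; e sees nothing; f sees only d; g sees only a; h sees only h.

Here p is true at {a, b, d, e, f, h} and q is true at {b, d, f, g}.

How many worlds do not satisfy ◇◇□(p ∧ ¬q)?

a: successors {h}; ◇□(p ∧ ¬q) there: h:T. ✓
b: no successors, so ◇◇□(p ∧ ¬q) fails. ✗
c: successors {b, e, h}; ◇□(p ∧ ¬q) there: b:F, e:F, h:T. ✓
d: successors {a, g, h}; ◇□(p ∧ ¬q) there: a:T, g:T, h:T. ✓
e: no successors, so ◇◇□(p ∧ ¬q) fails. ✗
f: successors {d}; ◇□(p ∧ ¬q) there: d:T. ✓
g: successors {a}; ◇□(p ∧ ¬q) there: a:T. ✓
h: successors {h}; ◇□(p ∧ ¬q) there: h:T. ✓
Satisfying worlds: {a, c, d, f, g, h}.
So ◇◇□(p ∧ ¬q) fails at the other 2 worlds.

2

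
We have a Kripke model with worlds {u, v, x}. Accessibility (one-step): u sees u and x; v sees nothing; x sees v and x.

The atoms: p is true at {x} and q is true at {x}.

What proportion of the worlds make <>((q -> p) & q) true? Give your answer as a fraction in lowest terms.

2/3

u: successors {u, x}; (q -> p) & q there: u:F, x:T. ✓
v: no successors, so <>((q -> p) & q) fails. ✗
x: successors {v, x}; (q -> p) & q there: v:F, x:T. ✓
That's 2 of 3 worlds, so 2/3.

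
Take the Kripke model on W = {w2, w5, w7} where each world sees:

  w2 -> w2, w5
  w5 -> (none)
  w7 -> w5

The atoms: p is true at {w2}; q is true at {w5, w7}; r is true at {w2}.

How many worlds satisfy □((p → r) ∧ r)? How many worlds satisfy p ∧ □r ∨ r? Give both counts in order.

For □((p → r) ∧ r):
w2: successors {w2, w5}; (p → r) ∧ r there: w2:T, w5:F. ✗
w5: no successors, so □((p → r) ∧ r) holds vacuously. ✓
w7: successors {w5}; (p → r) ∧ r there: w5:F. ✗
— 1 world.
For p ∧ □r ∨ r:
w2: p ∧ □r is F, r is T. ✓
w5: p ∧ □r is F, r is F. ✗
w7: p ∧ □r is F, r is F. ✗
— 1 world.

1 and 1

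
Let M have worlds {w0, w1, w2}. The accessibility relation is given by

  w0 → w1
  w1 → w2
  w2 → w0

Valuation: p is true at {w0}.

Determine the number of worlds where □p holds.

w0: successors {w1}; p there: w1:F. ✗
w1: successors {w2}; p there: w2:F. ✗
w2: successors {w0}; p there: w0:T. ✓
Satisfying worlds: {w2}.

1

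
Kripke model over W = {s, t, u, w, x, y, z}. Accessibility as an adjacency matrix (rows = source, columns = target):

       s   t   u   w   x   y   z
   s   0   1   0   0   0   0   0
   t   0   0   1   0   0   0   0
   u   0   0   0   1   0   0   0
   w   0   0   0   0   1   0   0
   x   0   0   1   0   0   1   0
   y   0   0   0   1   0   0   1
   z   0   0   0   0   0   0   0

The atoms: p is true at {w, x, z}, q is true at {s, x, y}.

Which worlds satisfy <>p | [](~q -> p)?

{u, w, y, z}

s: <>p is F, [](~q -> p) is F. ✗
t: <>p is F, [](~q -> p) is F. ✗
u: <>p is T, [](~q -> p) is T. ✓
w: <>p is T, [](~q -> p) is T. ✓
x: <>p is F, [](~q -> p) is F. ✗
y: <>p is T, [](~q -> p) is T. ✓
z: <>p is F, [](~q -> p) is T. ✓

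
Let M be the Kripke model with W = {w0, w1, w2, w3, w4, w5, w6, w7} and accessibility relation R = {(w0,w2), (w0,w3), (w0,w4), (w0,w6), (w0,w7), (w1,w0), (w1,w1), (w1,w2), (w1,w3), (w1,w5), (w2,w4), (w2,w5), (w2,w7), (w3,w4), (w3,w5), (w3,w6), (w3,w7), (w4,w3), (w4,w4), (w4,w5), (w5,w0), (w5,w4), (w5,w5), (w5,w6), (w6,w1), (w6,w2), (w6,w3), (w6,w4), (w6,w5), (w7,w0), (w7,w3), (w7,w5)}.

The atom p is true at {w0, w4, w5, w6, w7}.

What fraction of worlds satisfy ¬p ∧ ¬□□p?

3/8

w0: ¬p is F, ¬□□p is T. ✗
w1: ¬p is T, ¬□□p is T. ✓
w2: ¬p is T, ¬□□p is T. ✓
w3: ¬p is T, ¬□□p is T. ✓
w4: ¬p is F, ¬□□p is T. ✗
w5: ¬p is F, ¬□□p is T. ✗
w6: ¬p is F, ¬□□p is T. ✗
w7: ¬p is F, ¬□□p is T. ✗
That's 3 of 8 worlds, so 3/8.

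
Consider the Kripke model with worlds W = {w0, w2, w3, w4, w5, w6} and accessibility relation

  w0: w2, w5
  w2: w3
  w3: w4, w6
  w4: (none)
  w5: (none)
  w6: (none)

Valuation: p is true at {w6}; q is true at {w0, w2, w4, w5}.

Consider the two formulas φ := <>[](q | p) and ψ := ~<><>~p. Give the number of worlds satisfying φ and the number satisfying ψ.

3 and 4

For <>[](q | p):
w0: successors {w2, w5}; [](q | p) there: w2:F, w5:T. ✓
w2: successors {w3}; [](q | p) there: w3:T. ✓
w3: successors {w4, w6}; [](q | p) there: w4:T, w6:T. ✓
w4: no successors, so <>[](q | p) fails. ✗
w5: no successors, so <>[](q | p) fails. ✗
w6: no successors, so <>[](q | p) fails. ✗
— 3 worlds.
For ~<><>~p:
w0: <><>~p is T. ✗
w2: <><>~p is T. ✗
w3: <><>~p is F. ✓
w4: <><>~p is F. ✓
w5: <><>~p is F. ✓
w6: <><>~p is F. ✓
— 4 worlds.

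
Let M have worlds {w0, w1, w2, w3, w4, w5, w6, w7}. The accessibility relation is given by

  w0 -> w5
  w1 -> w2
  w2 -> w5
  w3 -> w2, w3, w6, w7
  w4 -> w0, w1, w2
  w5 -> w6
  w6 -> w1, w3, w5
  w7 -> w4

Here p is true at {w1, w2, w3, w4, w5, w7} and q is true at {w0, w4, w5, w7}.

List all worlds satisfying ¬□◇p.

{w0, w2, w6}

w0: □◇p is F. ✓
w1: □◇p is T. ✗
w2: □◇p is F. ✓
w3: □◇p is T. ✗
w4: □◇p is T. ✗
w5: □◇p is T. ✗
w6: □◇p is F. ✓
w7: □◇p is T. ✗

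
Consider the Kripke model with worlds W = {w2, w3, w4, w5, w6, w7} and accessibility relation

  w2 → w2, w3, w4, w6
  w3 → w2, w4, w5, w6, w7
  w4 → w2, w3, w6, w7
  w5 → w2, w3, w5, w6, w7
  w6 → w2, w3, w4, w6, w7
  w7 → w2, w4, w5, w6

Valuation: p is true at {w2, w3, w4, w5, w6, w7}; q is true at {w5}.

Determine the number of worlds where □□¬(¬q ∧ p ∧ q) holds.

6

w2: successors {w2, w3, w4, w6}; □¬(¬q ∧ p ∧ q) there: w2:T, w3:T, w4:T, w6:T. ✓
w3: successors {w2, w4, w5, w6, w7}; □¬(¬q ∧ p ∧ q) there: w2:T, w4:T, w5:T, w6:T, w7:T. ✓
w4: successors {w2, w3, w6, w7}; □¬(¬q ∧ p ∧ q) there: w2:T, w3:T, w6:T, w7:T. ✓
w5: successors {w2, w3, w5, w6, w7}; □¬(¬q ∧ p ∧ q) there: w2:T, w3:T, w5:T, w6:T, w7:T. ✓
w6: successors {w2, w3, w4, w6, w7}; □¬(¬q ∧ p ∧ q) there: w2:T, w3:T, w4:T, w6:T, w7:T. ✓
w7: successors {w2, w4, w5, w6}; □¬(¬q ∧ p ∧ q) there: w2:T, w4:T, w5:T, w6:T. ✓
Satisfying worlds: {w2, w3, w4, w5, w6, w7}.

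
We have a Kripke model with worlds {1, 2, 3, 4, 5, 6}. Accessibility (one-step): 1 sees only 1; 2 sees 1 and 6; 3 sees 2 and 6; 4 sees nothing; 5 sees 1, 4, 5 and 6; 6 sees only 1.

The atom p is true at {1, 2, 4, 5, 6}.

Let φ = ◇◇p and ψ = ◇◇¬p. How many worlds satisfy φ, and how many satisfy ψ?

5 and 0

For ◇◇p:
1: successors {1}; ◇p there: 1:T. ✓
2: successors {1, 6}; ◇p there: 1:T, 6:T. ✓
3: successors {2, 6}; ◇p there: 2:T, 6:T. ✓
4: no successors, so ◇◇p fails. ✗
5: successors {1, 4, 5, 6}; ◇p there: 1:T, 4:F, 5:T, 6:T. ✓
6: successors {1}; ◇p there: 1:T. ✓
— 5 worlds.
For ◇◇¬p:
1: successors {1}; ◇¬p there: 1:F. ✗
2: successors {1, 6}; ◇¬p there: 1:F, 6:F. ✗
3: successors {2, 6}; ◇¬p there: 2:F, 6:F. ✗
4: no successors, so ◇◇¬p fails. ✗
5: successors {1, 4, 5, 6}; ◇¬p there: 1:F, 4:F, 5:F, 6:F. ✗
6: successors {1}; ◇¬p there: 1:F. ✗
— 0 worlds.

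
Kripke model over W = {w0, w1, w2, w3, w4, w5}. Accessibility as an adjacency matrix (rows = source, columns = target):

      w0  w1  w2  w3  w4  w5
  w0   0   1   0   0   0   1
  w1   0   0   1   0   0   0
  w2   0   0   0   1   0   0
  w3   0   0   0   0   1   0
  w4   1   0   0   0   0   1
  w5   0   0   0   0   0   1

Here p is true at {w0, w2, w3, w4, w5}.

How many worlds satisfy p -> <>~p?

w0: p is T, <>~p is T. ✓
w1: p is F, <>~p is F. ✓
w2: p is T, <>~p is F. ✗
w3: p is T, <>~p is F. ✗
w4: p is T, <>~p is F. ✗
w5: p is T, <>~p is F. ✗
Satisfying worlds: {w0, w1}.

2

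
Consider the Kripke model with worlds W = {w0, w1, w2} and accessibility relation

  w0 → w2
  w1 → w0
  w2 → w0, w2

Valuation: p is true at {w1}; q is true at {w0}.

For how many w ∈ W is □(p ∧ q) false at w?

3

w0: successors {w2}; p ∧ q there: w2:F. ✗
w1: successors {w0}; p ∧ q there: w0:F. ✗
w2: successors {w0, w2}; p ∧ q there: w0:F, w2:F. ✗
Satisfying worlds: ∅.
So □(p ∧ q) fails at the other 3 worlds.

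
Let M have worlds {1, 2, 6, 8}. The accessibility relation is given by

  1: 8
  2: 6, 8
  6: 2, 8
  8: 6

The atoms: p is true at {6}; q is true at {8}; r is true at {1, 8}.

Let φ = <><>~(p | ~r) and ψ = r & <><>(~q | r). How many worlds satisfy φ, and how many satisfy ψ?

For <><>~(p | ~r):
1: successors {8}; <>~(p | ~r) there: 8:F. ✗
2: successors {6, 8}; <>~(p | ~r) there: 6:T, 8:F. ✓
6: successors {2, 8}; <>~(p | ~r) there: 2:T, 8:F. ✓
8: successors {6}; <>~(p | ~r) there: 6:T. ✓
— 3 worlds.
For r & <><>(~q | r):
1: r is T, <><>(~q | r) is T. ✓
2: r is F, <><>(~q | r) is T. ✗
6: r is F, <><>(~q | r) is T. ✗
8: r is T, <><>(~q | r) is T. ✓
— 2 worlds.

3 and 2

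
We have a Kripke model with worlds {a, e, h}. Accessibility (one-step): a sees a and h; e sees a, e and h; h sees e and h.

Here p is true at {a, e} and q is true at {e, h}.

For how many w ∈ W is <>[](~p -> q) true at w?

3

a: successors {a, h}; [](~p -> q) there: a:T, h:T. ✓
e: successors {a, e, h}; [](~p -> q) there: a:T, e:T, h:T. ✓
h: successors {e, h}; [](~p -> q) there: e:T, h:T. ✓
Satisfying worlds: {a, e, h}.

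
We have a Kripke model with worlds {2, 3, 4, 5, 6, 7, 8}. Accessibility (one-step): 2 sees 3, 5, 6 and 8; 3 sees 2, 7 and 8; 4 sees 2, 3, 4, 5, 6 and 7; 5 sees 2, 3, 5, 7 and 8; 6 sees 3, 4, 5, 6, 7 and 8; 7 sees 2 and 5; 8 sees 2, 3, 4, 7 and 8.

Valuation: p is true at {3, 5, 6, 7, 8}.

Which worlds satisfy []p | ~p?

2: []p is T, ~p is T. ✓
3: []p is F, ~p is F. ✗
4: []p is F, ~p is T. ✓
5: []p is F, ~p is F. ✗
6: []p is F, ~p is F. ✗
7: []p is F, ~p is F. ✗
8: []p is F, ~p is F. ✗

{2, 4}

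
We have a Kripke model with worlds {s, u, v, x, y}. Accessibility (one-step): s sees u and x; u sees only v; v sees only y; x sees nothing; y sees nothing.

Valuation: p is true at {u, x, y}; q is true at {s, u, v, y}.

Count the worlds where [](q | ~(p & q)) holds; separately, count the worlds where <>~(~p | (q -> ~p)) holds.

5 and 2

For [](q | ~(p & q)):
s: successors {u, x}; q | ~(p & q) there: u:T, x:T. ✓
u: successors {v}; q | ~(p & q) there: v:T. ✓
v: successors {y}; q | ~(p & q) there: y:T. ✓
x: no successors, so [](q | ~(p & q)) holds vacuously. ✓
y: no successors, so [](q | ~(p & q)) holds vacuously. ✓
— 5 worlds.
For <>~(~p | (q -> ~p)):
s: successors {u, x}; ~(~p | (q -> ~p)) there: u:T, x:F. ✓
u: successors {v}; ~(~p | (q -> ~p)) there: v:F. ✗
v: successors {y}; ~(~p | (q -> ~p)) there: y:T. ✓
x: no successors, so <>~(~p | (q -> ~p)) fails. ✗
y: no successors, so <>~(~p | (q -> ~p)) fails. ✗
— 2 worlds.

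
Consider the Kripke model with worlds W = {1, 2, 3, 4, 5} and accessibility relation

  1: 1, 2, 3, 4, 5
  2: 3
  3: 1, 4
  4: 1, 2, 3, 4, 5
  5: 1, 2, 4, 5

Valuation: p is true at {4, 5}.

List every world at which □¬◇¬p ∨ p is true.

1: □¬◇¬p is F, p is F. ✗
2: □¬◇¬p is F, p is F. ✗
3: □¬◇¬p is F, p is F. ✗
4: □¬◇¬p is F, p is T. ✓
5: □¬◇¬p is F, p is T. ✓

{4, 5}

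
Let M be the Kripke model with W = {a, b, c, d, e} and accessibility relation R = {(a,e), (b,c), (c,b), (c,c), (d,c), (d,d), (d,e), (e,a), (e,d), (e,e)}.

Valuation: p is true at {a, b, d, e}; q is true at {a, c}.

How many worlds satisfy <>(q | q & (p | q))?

a: successors {e}; q | q & (p | q) there: e:F. ✗
b: successors {c}; q | q & (p | q) there: c:T. ✓
c: successors {b, c}; q | q & (p | q) there: b:F, c:T. ✓
d: successors {c, d, e}; q | q & (p | q) there: c:T, d:F, e:F. ✓
e: successors {a, d, e}; q | q & (p | q) there: a:T, d:F, e:F. ✓
Satisfying worlds: {b, c, d, e}.

4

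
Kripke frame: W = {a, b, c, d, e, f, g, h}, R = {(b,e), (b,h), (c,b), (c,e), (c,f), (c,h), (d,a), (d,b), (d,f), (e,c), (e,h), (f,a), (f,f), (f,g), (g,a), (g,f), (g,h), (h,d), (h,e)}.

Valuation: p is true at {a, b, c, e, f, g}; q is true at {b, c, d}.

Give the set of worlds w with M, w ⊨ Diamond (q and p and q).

a: no successors, so Diamond (q and p and q) fails. ✗
b: successors {e, h}; q and p and q there: e:F, h:F. ✗
c: successors {b, e, f, h}; q and p and q there: b:T, e:F, f:F, h:F. ✓
d: successors {a, b, f}; q and p and q there: a:F, b:T, f:F. ✓
e: successors {c, h}; q and p and q there: c:T, h:F. ✓
f: successors {a, f, g}; q and p and q there: a:F, f:F, g:F. ✗
g: successors {a, f, h}; q and p and q there: a:F, f:F, h:F. ✗
h: successors {d, e}; q and p and q there: d:F, e:F. ✗

{c, d, e}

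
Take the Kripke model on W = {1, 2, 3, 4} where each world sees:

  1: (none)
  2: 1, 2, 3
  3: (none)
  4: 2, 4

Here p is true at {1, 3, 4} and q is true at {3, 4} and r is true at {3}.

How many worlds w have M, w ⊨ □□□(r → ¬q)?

1: no successors, so □□□(r → ¬q) holds vacuously. ✓
2: successors {1, 2, 3}; □□(r → ¬q) there: 1:T, 2:F, 3:T. ✗
3: no successors, so □□□(r → ¬q) holds vacuously. ✓
4: successors {2, 4}; □□(r → ¬q) there: 2:F, 4:F. ✗
Satisfying worlds: {1, 3}.

2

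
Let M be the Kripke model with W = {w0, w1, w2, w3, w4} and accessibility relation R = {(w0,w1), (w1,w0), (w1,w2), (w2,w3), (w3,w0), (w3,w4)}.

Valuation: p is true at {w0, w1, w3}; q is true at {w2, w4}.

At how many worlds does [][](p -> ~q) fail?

w0: successors {w1}; [](p -> ~q) there: w1:T. ✓
w1: successors {w0, w2}; [](p -> ~q) there: w0:T, w2:T. ✓
w2: successors {w3}; [](p -> ~q) there: w3:T. ✓
w3: successors {w0, w4}; [](p -> ~q) there: w0:T, w4:T. ✓
w4: no successors, so [][](p -> ~q) holds vacuously. ✓
Satisfying worlds: {w0, w1, w2, w3, w4}.
So [][](p -> ~q) fails at the other 0 worlds.

0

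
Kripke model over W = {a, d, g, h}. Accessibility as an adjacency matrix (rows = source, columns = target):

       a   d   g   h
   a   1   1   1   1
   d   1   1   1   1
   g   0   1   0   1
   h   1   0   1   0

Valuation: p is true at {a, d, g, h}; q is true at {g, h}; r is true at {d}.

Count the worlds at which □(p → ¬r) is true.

1

a: successors {a, d, g, h}; p → ¬r there: a:T, d:F, g:T, h:T. ✗
d: successors {a, d, g, h}; p → ¬r there: a:T, d:F, g:T, h:T. ✗
g: successors {d, h}; p → ¬r there: d:F, h:T. ✗
h: successors {a, g}; p → ¬r there: a:T, g:T. ✓
Satisfying worlds: {h}.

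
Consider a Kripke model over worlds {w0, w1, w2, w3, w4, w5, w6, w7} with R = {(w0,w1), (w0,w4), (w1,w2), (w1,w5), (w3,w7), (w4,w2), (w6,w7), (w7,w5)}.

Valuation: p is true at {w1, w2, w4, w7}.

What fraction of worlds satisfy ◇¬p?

w0: successors {w1, w4}; ¬p there: w1:F, w4:F. ✗
w1: successors {w2, w5}; ¬p there: w2:F, w5:T. ✓
w2: no successors, so ◇¬p fails. ✗
w3: successors {w7}; ¬p there: w7:F. ✗
w4: successors {w2}; ¬p there: w2:F. ✗
w5: no successors, so ◇¬p fails. ✗
w6: successors {w7}; ¬p there: w7:F. ✗
w7: successors {w5}; ¬p there: w5:T. ✓
That's 2 of 8 worlds, so 2/8 = 1/4.

1/4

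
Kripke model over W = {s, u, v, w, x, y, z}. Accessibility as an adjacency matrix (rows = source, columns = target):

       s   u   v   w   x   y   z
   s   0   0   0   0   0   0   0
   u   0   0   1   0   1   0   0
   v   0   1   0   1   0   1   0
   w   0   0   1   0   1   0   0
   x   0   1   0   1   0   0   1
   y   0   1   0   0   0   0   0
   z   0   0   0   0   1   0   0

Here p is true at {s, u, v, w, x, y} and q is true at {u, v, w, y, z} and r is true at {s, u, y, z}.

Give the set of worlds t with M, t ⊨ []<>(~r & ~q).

{s, x, y}

s: no successors, so []<>(~r & ~q) holds vacuously. ✓
u: successors {v, x}; <>(~r & ~q) there: v:F, x:F. ✗
v: successors {u, w, y}; <>(~r & ~q) there: u:T, w:T, y:F. ✗
w: successors {v, x}; <>(~r & ~q) there: v:F, x:F. ✗
x: successors {u, w, z}; <>(~r & ~q) there: u:T, w:T, z:T. ✓
y: successors {u}; <>(~r & ~q) there: u:T. ✓
z: successors {x}; <>(~r & ~q) there: x:F. ✗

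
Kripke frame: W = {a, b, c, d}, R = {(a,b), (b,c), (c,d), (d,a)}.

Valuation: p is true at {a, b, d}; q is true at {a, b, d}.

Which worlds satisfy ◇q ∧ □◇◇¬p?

{d}

a: ◇q is T, □◇◇¬p is F. ✗
b: ◇q is F, □◇◇¬p is F. ✗
c: ◇q is T, □◇◇¬p is F. ✗
d: ◇q is T, □◇◇¬p is T. ✓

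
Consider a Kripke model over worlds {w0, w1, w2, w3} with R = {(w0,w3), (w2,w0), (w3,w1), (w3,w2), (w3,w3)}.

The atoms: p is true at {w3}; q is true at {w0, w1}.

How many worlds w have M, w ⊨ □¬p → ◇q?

w0: □¬p is F, ◇q is F. ✓
w1: □¬p is T, ◇q is F. ✗
w2: □¬p is T, ◇q is T. ✓
w3: □¬p is F, ◇q is T. ✓
Satisfying worlds: {w0, w2, w3}.

3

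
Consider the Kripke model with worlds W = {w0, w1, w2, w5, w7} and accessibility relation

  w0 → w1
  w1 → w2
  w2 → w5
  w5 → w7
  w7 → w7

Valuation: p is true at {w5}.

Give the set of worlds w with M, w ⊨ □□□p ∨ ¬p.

{w0, w1, w2, w7}

w0: □□□p is T, ¬p is T. ✓
w1: □□□p is F, ¬p is T. ✓
w2: □□□p is F, ¬p is T. ✓
w5: □□□p is F, ¬p is F. ✗
w7: □□□p is F, ¬p is T. ✓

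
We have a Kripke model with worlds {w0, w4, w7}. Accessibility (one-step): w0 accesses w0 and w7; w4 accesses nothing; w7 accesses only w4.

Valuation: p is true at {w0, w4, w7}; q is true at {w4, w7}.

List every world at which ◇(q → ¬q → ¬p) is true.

{w0, w7}

w0: successors {w0, w7}; q → ¬q → ¬p there: w0:T, w7:T. ✓
w4: no successors, so ◇(q → ¬q → ¬p) fails. ✗
w7: successors {w4}; q → ¬q → ¬p there: w4:T. ✓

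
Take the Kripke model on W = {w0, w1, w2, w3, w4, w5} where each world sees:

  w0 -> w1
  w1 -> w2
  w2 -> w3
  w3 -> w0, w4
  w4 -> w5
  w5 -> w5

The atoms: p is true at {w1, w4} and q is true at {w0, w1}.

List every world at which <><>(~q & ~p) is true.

{w0, w1, w3, w4, w5}

w0: successors {w1}; <>(~q & ~p) there: w1:T. ✓
w1: successors {w2}; <>(~q & ~p) there: w2:T. ✓
w2: successors {w3}; <>(~q & ~p) there: w3:F. ✗
w3: successors {w0, w4}; <>(~q & ~p) there: w0:F, w4:T. ✓
w4: successors {w5}; <>(~q & ~p) there: w5:T. ✓
w5: successors {w5}; <>(~q & ~p) there: w5:T. ✓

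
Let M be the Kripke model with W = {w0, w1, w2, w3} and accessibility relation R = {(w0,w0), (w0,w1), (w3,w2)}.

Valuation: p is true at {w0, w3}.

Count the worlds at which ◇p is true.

1

w0: successors {w0, w1}; p there: w0:T, w1:F. ✓
w1: no successors, so ◇p fails. ✗
w2: no successors, so ◇p fails. ✗
w3: successors {w2}; p there: w2:F. ✗
Satisfying worlds: {w0}.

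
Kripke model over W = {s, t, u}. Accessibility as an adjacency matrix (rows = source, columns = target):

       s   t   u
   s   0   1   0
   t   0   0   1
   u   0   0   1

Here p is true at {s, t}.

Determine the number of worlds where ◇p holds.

1

s: successors {t}; p there: t:T. ✓
t: successors {u}; p there: u:F. ✗
u: successors {u}; p there: u:F. ✗
Satisfying worlds: {s}.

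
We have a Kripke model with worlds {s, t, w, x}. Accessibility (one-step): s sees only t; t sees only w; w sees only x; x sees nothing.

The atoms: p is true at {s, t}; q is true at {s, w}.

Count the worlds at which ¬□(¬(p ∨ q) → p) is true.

1

s: □(¬(p ∨ q) → p) is T. ✗
t: □(¬(p ∨ q) → p) is T. ✗
w: □(¬(p ∨ q) → p) is F. ✓
x: □(¬(p ∨ q) → p) is T. ✗
Satisfying worlds: {w}.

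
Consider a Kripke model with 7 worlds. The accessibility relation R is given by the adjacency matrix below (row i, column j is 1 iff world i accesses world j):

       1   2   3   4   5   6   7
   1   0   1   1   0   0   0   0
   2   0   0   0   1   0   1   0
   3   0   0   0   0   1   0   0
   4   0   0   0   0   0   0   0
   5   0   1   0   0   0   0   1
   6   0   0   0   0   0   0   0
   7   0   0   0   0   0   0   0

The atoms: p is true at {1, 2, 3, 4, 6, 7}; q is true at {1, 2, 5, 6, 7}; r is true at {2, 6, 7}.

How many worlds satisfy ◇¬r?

1: successors {2, 3}; ¬r there: 2:F, 3:T. ✓
2: successors {4, 6}; ¬r there: 4:T, 6:F. ✓
3: successors {5}; ¬r there: 5:T. ✓
4: no successors, so ◇¬r fails. ✗
5: successors {2, 7}; ¬r there: 2:F, 7:F. ✗
6: no successors, so ◇¬r fails. ✗
7: no successors, so ◇¬r fails. ✗
Satisfying worlds: {1, 2, 3}.

3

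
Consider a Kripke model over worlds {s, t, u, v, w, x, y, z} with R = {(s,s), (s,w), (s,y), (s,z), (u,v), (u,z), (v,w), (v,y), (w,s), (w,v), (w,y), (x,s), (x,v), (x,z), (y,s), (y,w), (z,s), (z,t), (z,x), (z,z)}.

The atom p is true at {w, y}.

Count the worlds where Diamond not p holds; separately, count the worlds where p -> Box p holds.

For Diamond not p:
s: successors {s, w, y, z}; not p there: s:T, w:F, y:F, z:T. ✓
t: no successors, so Diamond not p fails. ✗
u: successors {v, z}; not p there: v:T, z:T. ✓
v: successors {w, y}; not p there: w:F, y:F. ✗
w: successors {s, v, y}; not p there: s:T, v:T, y:F. ✓
x: successors {s, v, z}; not p there: s:T, v:T, z:T. ✓
y: successors {s, w}; not p there: s:T, w:F. ✓
z: successors {s, t, x, z}; not p there: s:T, t:T, x:T, z:T. ✓
— 6 worlds.
For p -> Box p:
s: p is F, Box p is F. ✓
t: p is F, Box p is T. ✓
u: p is F, Box p is F. ✓
v: p is F, Box p is T. ✓
w: p is T, Box p is F. ✗
x: p is F, Box p is F. ✓
y: p is T, Box p is F. ✗
z: p is F, Box p is F. ✓
— 6 worlds.

6 and 6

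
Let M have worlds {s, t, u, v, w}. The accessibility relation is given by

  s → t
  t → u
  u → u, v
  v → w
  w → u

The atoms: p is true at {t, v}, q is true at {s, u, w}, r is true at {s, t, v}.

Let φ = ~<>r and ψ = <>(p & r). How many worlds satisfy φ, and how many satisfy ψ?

For ~<>r:
s: <>r is T. ✗
t: <>r is F. ✓
u: <>r is T. ✗
v: <>r is F. ✓
w: <>r is F. ✓
— 3 worlds.
For <>(p & r):
s: successors {t}; p & r there: t:T. ✓
t: successors {u}; p & r there: u:F. ✗
u: successors {u, v}; p & r there: u:F, v:T. ✓
v: successors {w}; p & r there: w:F. ✗
w: successors {u}; p & r there: u:F. ✗
— 2 worlds.

3 and 2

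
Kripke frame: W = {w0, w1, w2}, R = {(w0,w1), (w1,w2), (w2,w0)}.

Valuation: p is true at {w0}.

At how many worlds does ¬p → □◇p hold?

w0: ¬p is F, □◇p is F. ✓
w1: ¬p is T, □◇p is T. ✓
w2: ¬p is T, □◇p is F. ✗
Satisfying worlds: {w0, w1}.

2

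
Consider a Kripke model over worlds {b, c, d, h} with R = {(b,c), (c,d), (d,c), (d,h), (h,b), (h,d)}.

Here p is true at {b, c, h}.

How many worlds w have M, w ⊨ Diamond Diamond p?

b: successors {c}; Diamond p there: c:F. ✗
c: successors {d}; Diamond p there: d:T. ✓
d: successors {c, h}; Diamond p there: c:F, h:T. ✓
h: successors {b, d}; Diamond p there: b:T, d:T. ✓
Satisfying worlds: {c, d, h}.

3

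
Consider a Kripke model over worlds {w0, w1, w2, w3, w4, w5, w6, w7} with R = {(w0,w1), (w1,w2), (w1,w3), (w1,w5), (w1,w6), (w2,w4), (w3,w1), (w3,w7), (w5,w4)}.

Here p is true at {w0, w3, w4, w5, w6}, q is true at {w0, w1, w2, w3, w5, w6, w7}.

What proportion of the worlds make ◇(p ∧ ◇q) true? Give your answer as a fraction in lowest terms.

w0: successors {w1}; p ∧ ◇q there: w1:F. ✗
w1: successors {w2, w3, w5, w6}; p ∧ ◇q there: w2:F, w3:T, w5:F, w6:F. ✓
w2: successors {w4}; p ∧ ◇q there: w4:F. ✗
w3: successors {w1, w7}; p ∧ ◇q there: w1:F, w7:F. ✗
w4: no successors, so ◇(p ∧ ◇q) fails. ✗
w5: successors {w4}; p ∧ ◇q there: w4:F. ✗
w6: no successors, so ◇(p ∧ ◇q) fails. ✗
w7: no successors, so ◇(p ∧ ◇q) fails. ✗
That's 1 of 8 worlds, so 1/8.

1/8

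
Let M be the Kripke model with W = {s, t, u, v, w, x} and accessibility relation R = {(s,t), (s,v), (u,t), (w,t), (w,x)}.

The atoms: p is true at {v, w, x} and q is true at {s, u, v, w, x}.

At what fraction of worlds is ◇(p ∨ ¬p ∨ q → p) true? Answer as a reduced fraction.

s: successors {t, v}; p ∨ ¬p ∨ q → p there: t:F, v:T. ✓
t: no successors, so ◇(p ∨ ¬p ∨ q → p) fails. ✗
u: successors {t}; p ∨ ¬p ∨ q → p there: t:F. ✗
v: no successors, so ◇(p ∨ ¬p ∨ q → p) fails. ✗
w: successors {t, x}; p ∨ ¬p ∨ q → p there: t:F, x:T. ✓
x: no successors, so ◇(p ∨ ¬p ∨ q → p) fails. ✗
That's 2 of 6 worlds, so 2/6 = 1/3.

1/3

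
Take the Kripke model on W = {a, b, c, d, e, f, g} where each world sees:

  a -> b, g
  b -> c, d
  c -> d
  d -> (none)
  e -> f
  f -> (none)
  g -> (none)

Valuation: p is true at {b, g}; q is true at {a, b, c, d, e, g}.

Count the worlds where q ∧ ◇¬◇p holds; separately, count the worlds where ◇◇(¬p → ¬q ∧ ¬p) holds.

4 and 0

For q ∧ ◇¬◇p:
a: q is T, ◇¬◇p is T. ✓
b: q is T, ◇¬◇p is T. ✓
c: q is T, ◇¬◇p is T. ✓
d: q is T, ◇¬◇p is F. ✗
e: q is T, ◇¬◇p is T. ✓
f: q is F, ◇¬◇p is F. ✗
g: q is T, ◇¬◇p is F. ✗
— 4 worlds.
For ◇◇(¬p → ¬q ∧ ¬p):
a: successors {b, g}; ◇(¬p → ¬q ∧ ¬p) there: b:F, g:F. ✗
b: successors {c, d}; ◇(¬p → ¬q ∧ ¬p) there: c:F, d:F. ✗
c: successors {d}; ◇(¬p → ¬q ∧ ¬p) there: d:F. ✗
d: no successors, so ◇◇(¬p → ¬q ∧ ¬p) fails. ✗
e: successors {f}; ◇(¬p → ¬q ∧ ¬p) there: f:F. ✗
f: no successors, so ◇◇(¬p → ¬q ∧ ¬p) fails. ✗
g: no successors, so ◇◇(¬p → ¬q ∧ ¬p) fails. ✗
— 0 worlds.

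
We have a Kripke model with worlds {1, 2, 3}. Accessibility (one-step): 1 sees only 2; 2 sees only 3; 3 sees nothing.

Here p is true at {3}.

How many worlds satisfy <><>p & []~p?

1: <><>p is T, []~p is T. ✓
2: <><>p is F, []~p is F. ✗
3: <><>p is F, []~p is T. ✗
Satisfying worlds: {1}.

1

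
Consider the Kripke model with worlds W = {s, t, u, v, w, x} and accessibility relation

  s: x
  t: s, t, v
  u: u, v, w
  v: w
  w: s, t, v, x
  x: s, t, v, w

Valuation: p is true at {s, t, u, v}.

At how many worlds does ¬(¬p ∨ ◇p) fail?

4

s: ¬p ∨ ◇p is F. ✓
t: ¬p ∨ ◇p is T. ✗
u: ¬p ∨ ◇p is T. ✗
v: ¬p ∨ ◇p is F. ✓
w: ¬p ∨ ◇p is T. ✗
x: ¬p ∨ ◇p is T. ✗
Satisfying worlds: {s, v}.
So ¬(¬p ∨ ◇p) fails at the other 4 worlds.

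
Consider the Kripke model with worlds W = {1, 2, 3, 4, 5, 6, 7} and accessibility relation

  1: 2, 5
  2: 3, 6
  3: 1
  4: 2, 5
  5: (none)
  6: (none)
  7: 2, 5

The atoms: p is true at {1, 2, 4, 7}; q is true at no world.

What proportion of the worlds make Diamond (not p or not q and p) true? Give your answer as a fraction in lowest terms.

5/7

1: successors {2, 5}; not p or not q and p there: 2:T, 5:T. ✓
2: successors {3, 6}; not p or not q and p there: 3:T, 6:T. ✓
3: successors {1}; not p or not q and p there: 1:T. ✓
4: successors {2, 5}; not p or not q and p there: 2:T, 5:T. ✓
5: no successors, so Diamond (not p or not q and p) fails. ✗
6: no successors, so Diamond (not p or not q and p) fails. ✗
7: successors {2, 5}; not p or not q and p there: 2:T, 5:T. ✓
That's 5 of 7 worlds, so 5/7.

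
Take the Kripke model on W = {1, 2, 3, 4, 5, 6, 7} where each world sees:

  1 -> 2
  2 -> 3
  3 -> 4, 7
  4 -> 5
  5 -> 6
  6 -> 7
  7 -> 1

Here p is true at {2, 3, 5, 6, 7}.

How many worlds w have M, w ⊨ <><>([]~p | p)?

6

1: successors {2}; <>([]~p | p) there: 2:T. ✓
2: successors {3}; <>([]~p | p) there: 3:T. ✓
3: successors {4, 7}; <>([]~p | p) there: 4:T, 7:F. ✓
4: successors {5}; <>([]~p | p) there: 5:T. ✓
5: successors {6}; <>([]~p | p) there: 6:T. ✓
6: successors {7}; <>([]~p | p) there: 7:F. ✗
7: successors {1}; <>([]~p | p) there: 1:T. ✓
Satisfying worlds: {1, 2, 3, 4, 5, 7}.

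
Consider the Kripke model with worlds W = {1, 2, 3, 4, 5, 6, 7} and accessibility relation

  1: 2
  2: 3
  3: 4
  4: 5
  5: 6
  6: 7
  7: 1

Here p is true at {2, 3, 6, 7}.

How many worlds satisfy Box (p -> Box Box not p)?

1: successors {2}; p -> Box Box not p there: 2:T. ✓
2: successors {3}; p -> Box Box not p there: 3:T. ✓
3: successors {4}; p -> Box Box not p there: 4:T. ✓
4: successors {5}; p -> Box Box not p there: 5:T. ✓
5: successors {6}; p -> Box Box not p there: 6:T. ✓
6: successors {7}; p -> Box Box not p there: 7:F. ✗
7: successors {1}; p -> Box Box not p there: 1:T. ✓
Satisfying worlds: {1, 2, 3, 4, 5, 7}.

6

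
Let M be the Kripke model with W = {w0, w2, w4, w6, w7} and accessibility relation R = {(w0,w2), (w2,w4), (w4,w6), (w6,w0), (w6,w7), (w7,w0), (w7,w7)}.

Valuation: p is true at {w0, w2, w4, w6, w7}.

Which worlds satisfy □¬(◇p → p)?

∅

w0: successors {w2}; ¬(◇p → p) there: w2:F. ✗
w2: successors {w4}; ¬(◇p → p) there: w4:F. ✗
w4: successors {w6}; ¬(◇p → p) there: w6:F. ✗
w6: successors {w0, w7}; ¬(◇p → p) there: w0:F, w7:F. ✗
w7: successors {w0, w7}; ¬(◇p → p) there: w0:F, w7:F. ✗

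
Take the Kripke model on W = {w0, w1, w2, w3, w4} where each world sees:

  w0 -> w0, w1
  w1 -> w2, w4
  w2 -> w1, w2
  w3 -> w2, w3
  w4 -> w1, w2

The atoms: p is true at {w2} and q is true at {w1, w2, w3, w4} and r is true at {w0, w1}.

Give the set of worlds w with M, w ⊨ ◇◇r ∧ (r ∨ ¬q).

{w0, w1}

w0: ◇◇r is T, r ∨ ¬q is T. ✓
w1: ◇◇r is T, r ∨ ¬q is T. ✓
w2: ◇◇r is T, r ∨ ¬q is F. ✗
w3: ◇◇r is T, r ∨ ¬q is F. ✗
w4: ◇◇r is T, r ∨ ¬q is F. ✗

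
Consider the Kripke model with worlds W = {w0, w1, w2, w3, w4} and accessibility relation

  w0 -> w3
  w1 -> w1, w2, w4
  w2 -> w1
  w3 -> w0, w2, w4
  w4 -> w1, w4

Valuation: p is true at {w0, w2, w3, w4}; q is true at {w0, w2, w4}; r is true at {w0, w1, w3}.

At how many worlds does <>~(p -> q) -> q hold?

w0: <>~(p -> q) is T, q is T. ✓
w1: <>~(p -> q) is F, q is F. ✓
w2: <>~(p -> q) is F, q is T. ✓
w3: <>~(p -> q) is F, q is F. ✓
w4: <>~(p -> q) is F, q is T. ✓
Satisfying worlds: {w0, w1, w2, w3, w4}.

5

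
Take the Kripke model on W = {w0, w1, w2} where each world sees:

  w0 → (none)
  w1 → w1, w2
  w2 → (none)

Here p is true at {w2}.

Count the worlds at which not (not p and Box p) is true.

w0: not p and Box p is T. ✗
w1: not p and Box p is F. ✓
w2: not p and Box p is F. ✓
Satisfying worlds: {w1, w2}.

2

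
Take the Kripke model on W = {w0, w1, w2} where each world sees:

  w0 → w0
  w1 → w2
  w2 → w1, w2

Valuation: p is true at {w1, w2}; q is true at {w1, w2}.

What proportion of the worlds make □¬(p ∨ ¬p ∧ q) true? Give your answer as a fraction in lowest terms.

w0: successors {w0}; ¬(p ∨ ¬p ∧ q) there: w0:T. ✓
w1: successors {w2}; ¬(p ∨ ¬p ∧ q) there: w2:F. ✗
w2: successors {w1, w2}; ¬(p ∨ ¬p ∧ q) there: w1:F, w2:F. ✗
That's 1 of 3 worlds, so 1/3.

1/3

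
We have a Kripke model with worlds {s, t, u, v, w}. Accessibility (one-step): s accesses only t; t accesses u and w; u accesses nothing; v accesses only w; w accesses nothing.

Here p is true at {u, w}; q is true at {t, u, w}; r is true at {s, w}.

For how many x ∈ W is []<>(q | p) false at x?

2

s: successors {t}; <>(q | p) there: t:T. ✓
t: successors {u, w}; <>(q | p) there: u:F, w:F. ✗
u: no successors, so []<>(q | p) holds vacuously. ✓
v: successors {w}; <>(q | p) there: w:F. ✗
w: no successors, so []<>(q | p) holds vacuously. ✓
Satisfying worlds: {s, u, w}.
So []<>(q | p) fails at the other 2 worlds.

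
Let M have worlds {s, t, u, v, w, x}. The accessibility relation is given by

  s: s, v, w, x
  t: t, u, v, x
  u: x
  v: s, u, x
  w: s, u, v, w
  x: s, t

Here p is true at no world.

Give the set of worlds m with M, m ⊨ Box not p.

s: successors {s, v, w, x}; not p there: s:T, v:T, w:T, x:T. ✓
t: successors {t, u, v, x}; not p there: t:T, u:T, v:T, x:T. ✓
u: successors {x}; not p there: x:T. ✓
v: successors {s, u, x}; not p there: s:T, u:T, x:T. ✓
w: successors {s, u, v, w}; not p there: s:T, u:T, v:T, w:T. ✓
x: successors {s, t}; not p there: s:T, t:T. ✓

{s, t, u, v, w, x}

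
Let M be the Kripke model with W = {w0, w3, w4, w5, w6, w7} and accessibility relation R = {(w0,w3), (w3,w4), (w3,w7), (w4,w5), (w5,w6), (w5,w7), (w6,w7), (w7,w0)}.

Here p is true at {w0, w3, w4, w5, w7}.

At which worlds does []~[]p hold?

{w4}

w0: successors {w3}; ~[]p there: w3:F. ✗
w3: successors {w4, w7}; ~[]p there: w4:F, w7:F. ✗
w4: successors {w5}; ~[]p there: w5:T. ✓
w5: successors {w6, w7}; ~[]p there: w6:F, w7:F. ✗
w6: successors {w7}; ~[]p there: w7:F. ✗
w7: successors {w0}; ~[]p there: w0:F. ✗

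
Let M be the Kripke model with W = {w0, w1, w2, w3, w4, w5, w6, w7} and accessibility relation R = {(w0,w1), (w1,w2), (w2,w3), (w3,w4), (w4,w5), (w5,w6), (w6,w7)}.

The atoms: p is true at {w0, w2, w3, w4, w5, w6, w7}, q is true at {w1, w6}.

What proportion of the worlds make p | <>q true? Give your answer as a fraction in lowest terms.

7/8

w0: p is T, <>q is T. ✓
w1: p is F, <>q is F. ✗
w2: p is T, <>q is F. ✓
w3: p is T, <>q is F. ✓
w4: p is T, <>q is F. ✓
w5: p is T, <>q is T. ✓
w6: p is T, <>q is F. ✓
w7: p is T, <>q is F. ✓
That's 7 of 8 worlds, so 7/8.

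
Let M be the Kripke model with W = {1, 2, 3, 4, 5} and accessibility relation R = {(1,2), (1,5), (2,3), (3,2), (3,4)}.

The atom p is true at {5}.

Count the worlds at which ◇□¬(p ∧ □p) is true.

3

1: successors {2, 5}; □¬(p ∧ □p) there: 2:T, 5:T. ✓
2: successors {3}; □¬(p ∧ □p) there: 3:T. ✓
3: successors {2, 4}; □¬(p ∧ □p) there: 2:T, 4:T. ✓
4: no successors, so ◇□¬(p ∧ □p) fails. ✗
5: no successors, so ◇□¬(p ∧ □p) fails. ✗
Satisfying worlds: {1, 2, 3}.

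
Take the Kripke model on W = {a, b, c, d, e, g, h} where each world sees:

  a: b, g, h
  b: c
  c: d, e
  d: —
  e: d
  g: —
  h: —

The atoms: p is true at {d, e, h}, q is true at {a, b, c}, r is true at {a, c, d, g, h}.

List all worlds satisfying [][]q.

a: successors {b, g, h}; []q there: b:T, g:T, h:T. ✓
b: successors {c}; []q there: c:F. ✗
c: successors {d, e}; []q there: d:T, e:F. ✗
d: no successors, so [][]q holds vacuously. ✓
e: successors {d}; []q there: d:T. ✓
g: no successors, so [][]q holds vacuously. ✓
h: no successors, so [][]q holds vacuously. ✓

{a, d, e, g, h}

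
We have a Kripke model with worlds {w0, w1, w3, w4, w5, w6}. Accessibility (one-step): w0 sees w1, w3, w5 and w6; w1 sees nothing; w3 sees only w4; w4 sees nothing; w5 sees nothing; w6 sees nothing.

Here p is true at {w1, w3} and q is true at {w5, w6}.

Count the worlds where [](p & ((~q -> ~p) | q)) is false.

2

w0: successors {w1, w3, w5, w6}; p & ((~q -> ~p) | q) there: w1:F, w3:F, w5:F, w6:F. ✗
w1: no successors, so [](p & ((~q -> ~p) | q)) holds vacuously. ✓
w3: successors {w4}; p & ((~q -> ~p) | q) there: w4:F. ✗
w4: no successors, so [](p & ((~q -> ~p) | q)) holds vacuously. ✓
w5: no successors, so [](p & ((~q -> ~p) | q)) holds vacuously. ✓
w6: no successors, so [](p & ((~q -> ~p) | q)) holds vacuously. ✓
Satisfying worlds: {w1, w4, w5, w6}.
So [](p & ((~q -> ~p) | q)) fails at the other 2 worlds.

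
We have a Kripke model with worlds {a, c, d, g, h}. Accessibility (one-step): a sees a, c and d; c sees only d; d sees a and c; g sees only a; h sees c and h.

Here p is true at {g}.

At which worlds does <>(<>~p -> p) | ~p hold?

{a, c, d, h}

a: <>(<>~p -> p) is F, ~p is T. ✓
c: <>(<>~p -> p) is F, ~p is T. ✓
d: <>(<>~p -> p) is F, ~p is T. ✓
g: <>(<>~p -> p) is F, ~p is F. ✗
h: <>(<>~p -> p) is F, ~p is T. ✓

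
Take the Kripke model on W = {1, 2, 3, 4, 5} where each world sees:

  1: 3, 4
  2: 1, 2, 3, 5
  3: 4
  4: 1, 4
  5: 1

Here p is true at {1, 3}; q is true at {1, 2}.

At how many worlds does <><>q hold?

1: successors {3, 4}; <>q there: 3:F, 4:T. ✓
2: successors {1, 2, 3, 5}; <>q there: 1:F, 2:T, 3:F, 5:T. ✓
3: successors {4}; <>q there: 4:T. ✓
4: successors {1, 4}; <>q there: 1:F, 4:T. ✓
5: successors {1}; <>q there: 1:F. ✗
Satisfying worlds: {1, 2, 3, 4}.

4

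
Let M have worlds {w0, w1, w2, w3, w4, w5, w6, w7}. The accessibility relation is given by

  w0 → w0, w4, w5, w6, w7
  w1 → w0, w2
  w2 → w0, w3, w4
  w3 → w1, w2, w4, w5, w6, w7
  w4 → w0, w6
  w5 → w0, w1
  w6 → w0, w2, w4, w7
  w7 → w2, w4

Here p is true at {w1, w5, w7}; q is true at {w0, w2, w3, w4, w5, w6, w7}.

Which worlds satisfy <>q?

w0: successors {w0, w4, w5, w6, w7}; q there: w0:T, w4:T, w5:T, w6:T, w7:T. ✓
w1: successors {w0, w2}; q there: w0:T, w2:T. ✓
w2: successors {w0, w3, w4}; q there: w0:T, w3:T, w4:T. ✓
w3: successors {w1, w2, w4, w5, w6, w7}; q there: w1:F, w2:T, w4:T, w5:T, w6:T, w7:T. ✓
w4: successors {w0, w6}; q there: w0:T, w6:T. ✓
w5: successors {w0, w1}; q there: w0:T, w1:F. ✓
w6: successors {w0, w2, w4, w7}; q there: w0:T, w2:T, w4:T, w7:T. ✓
w7: successors {w2, w4}; q there: w2:T, w4:T. ✓

{w0, w1, w2, w3, w4, w5, w6, w7}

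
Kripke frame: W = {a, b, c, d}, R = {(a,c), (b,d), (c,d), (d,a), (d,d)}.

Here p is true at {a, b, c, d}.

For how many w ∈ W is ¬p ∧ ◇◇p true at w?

a: ¬p is F, ◇◇p is T. ✗
b: ¬p is F, ◇◇p is T. ✗
c: ¬p is F, ◇◇p is T. ✗
d: ¬p is F, ◇◇p is T. ✗
Satisfying worlds: ∅.

0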